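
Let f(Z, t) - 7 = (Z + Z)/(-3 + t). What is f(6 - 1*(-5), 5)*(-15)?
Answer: -270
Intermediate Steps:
f(Z, t) = 7 + 2*Z/(-3 + t) (f(Z, t) = 7 + (Z + Z)/(-3 + t) = 7 + (2*Z)/(-3 + t) = 7 + 2*Z/(-3 + t))
f(6 - 1*(-5), 5)*(-15) = ((-21 + 2*(6 - 1*(-5)) + 7*5)/(-3 + 5))*(-15) = ((-21 + 2*(6 + 5) + 35)/2)*(-15) = ((-21 + 2*11 + 35)/2)*(-15) = ((-21 + 22 + 35)/2)*(-15) = ((1/2)*36)*(-15) = 18*(-15) = -270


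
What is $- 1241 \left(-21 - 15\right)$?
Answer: $44676$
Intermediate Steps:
$- 1241 \left(-21 - 15\right) = \left(-1241\right) \left(-36\right) = 44676$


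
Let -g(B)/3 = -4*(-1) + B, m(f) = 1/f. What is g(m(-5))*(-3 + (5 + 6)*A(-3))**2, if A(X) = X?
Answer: -73872/5 ≈ -14774.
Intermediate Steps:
m(f) = 1/f
g(B) = -12 - 3*B (g(B) = -3*(-4*(-1) + B) = -3*(4 + B) = -12 - 3*B)
g(m(-5))*(-3 + (5 + 6)*A(-3))**2 = (-12 - 3/(-5))*(-3 + (5 + 6)*(-3))**2 = (-12 - 3*(-1/5))*(-3 + 11*(-3))**2 = (-12 + 3/5)*(-3 - 33)**2 = -57/5*(-36)**2 = -57/5*1296 = -73872/5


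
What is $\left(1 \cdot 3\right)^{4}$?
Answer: $81$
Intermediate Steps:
$\left(1 \cdot 3\right)^{4} = 3^{4} = 81$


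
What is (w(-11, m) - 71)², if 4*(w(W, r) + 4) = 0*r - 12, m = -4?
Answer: 6084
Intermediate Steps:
w(W, r) = -7 (w(W, r) = -4 + (0*r - 12)/4 = -4 + (0 - 12)/4 = -4 + (¼)*(-12) = -4 - 3 = -7)
(w(-11, m) - 71)² = (-7 - 71)² = (-78)² = 6084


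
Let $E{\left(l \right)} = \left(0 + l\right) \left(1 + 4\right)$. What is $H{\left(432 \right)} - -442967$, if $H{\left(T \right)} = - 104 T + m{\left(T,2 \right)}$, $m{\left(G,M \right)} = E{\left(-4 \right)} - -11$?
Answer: $398030$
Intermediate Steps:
$E{\left(l \right)} = 5 l$ ($E{\left(l \right)} = l 5 = 5 l$)
$m{\left(G,M \right)} = -9$ ($m{\left(G,M \right)} = 5 \left(-4\right) - -11 = -20 + 11 = -9$)
$H{\left(T \right)} = -9 - 104 T$ ($H{\left(T \right)} = - 104 T - 9 = -9 - 104 T$)
$H{\left(432 \right)} - -442967 = \left(-9 - 44928\right) - -442967 = \left(-9 - 44928\right) + 442967 = -44937 + 442967 = 398030$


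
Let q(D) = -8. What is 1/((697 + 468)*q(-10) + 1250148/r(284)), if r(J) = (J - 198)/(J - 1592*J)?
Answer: -1/6568286912 ≈ -1.5225e-10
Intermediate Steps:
r(J) = -(-198 + J)/(1591*J) (r(J) = (-198 + J)/((-1591*J)) = (-198 + J)*(-1/(1591*J)) = -(-198 + J)/(1591*J))
1/((697 + 468)*q(-10) + 1250148/r(284)) = 1/((697 + 468)*(-8) + 1250148/(((1/1591)*(198 - 1*284)/284))) = 1/(1165*(-8) + 1250148/(((1/1591)*(1/284)*(198 - 284)))) = 1/(-9320 + 1250148/(((1/1591)*(1/284)*(-86)))) = 1/(-9320 + 1250148/(-1/5254)) = 1/(-9320 + 1250148*(-5254)) = 1/(-9320 - 6568277592) = 1/(-6568286912) = -1/6568286912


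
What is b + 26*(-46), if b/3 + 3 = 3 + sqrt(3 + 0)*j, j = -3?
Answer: -1196 - 9*sqrt(3) ≈ -1211.6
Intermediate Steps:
b = -9*sqrt(3) (b = -9 + 3*(3 + sqrt(3 + 0)*(-3)) = -9 + 3*(3 + sqrt(3)*(-3)) = -9 + 3*(3 - 3*sqrt(3)) = -9 + (9 - 9*sqrt(3)) = -9*sqrt(3) ≈ -15.588)
b + 26*(-46) = -9*sqrt(3) + 26*(-46) = -9*sqrt(3) - 1196 = -1196 - 9*sqrt(3)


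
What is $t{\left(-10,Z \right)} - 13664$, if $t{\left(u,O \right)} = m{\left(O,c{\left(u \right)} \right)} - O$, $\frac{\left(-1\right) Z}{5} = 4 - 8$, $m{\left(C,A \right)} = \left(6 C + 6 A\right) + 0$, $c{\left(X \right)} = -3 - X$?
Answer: $-13522$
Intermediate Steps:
$m{\left(C,A \right)} = 6 A + 6 C$ ($m{\left(C,A \right)} = \left(6 A + 6 C\right) + 0 = 6 A + 6 C$)
$Z = 20$ ($Z = - 5 \left(4 - 8\right) = \left(-5\right) \left(-4\right) = 20$)
$t{\left(u,O \right)} = -18 - 6 u + 5 O$ ($t{\left(u,O \right)} = \left(6 \left(-3 - u\right) + 6 O\right) - O = \left(\left(-18 - 6 u\right) + 6 O\right) - O = \left(-18 - 6 u + 6 O\right) - O = -18 - 6 u + 5 O$)
$t{\left(-10,Z \right)} - 13664 = \left(-18 - -60 + 5 \cdot 20\right) - 13664 = \left(-18 + 60 + 100\right) - 13664 = 142 - 13664 = -13522$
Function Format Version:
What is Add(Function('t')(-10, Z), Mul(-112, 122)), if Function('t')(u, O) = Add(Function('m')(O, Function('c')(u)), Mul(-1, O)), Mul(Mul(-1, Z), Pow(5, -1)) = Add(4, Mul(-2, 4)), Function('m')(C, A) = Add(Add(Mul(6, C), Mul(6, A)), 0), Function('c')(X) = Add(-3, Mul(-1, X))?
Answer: -13522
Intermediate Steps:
Function('m')(C, A) = Add(Mul(6, A), Mul(6, C)) (Function('m')(C, A) = Add(Add(Mul(6, A), Mul(6, C)), 0) = Add(Mul(6, A), Mul(6, C)))
Z = 20 (Z = Mul(-5, Add(4, Mul(-2, 4))) = Mul(-5, Add(4, -8)) = Mul(-5, -4) = 20)
Function('t')(u, O) = Add(-18, Mul(-6, u), Mul(5, O)) (Function('t')(u, O) = Add(Add(Mul(6, Add(-3, Mul(-1, u))), Mul(6, O)), Mul(-1, O)) = Add(Add(Add(-18, Mul(-6, u)), Mul(6, O)), Mul(-1, O)) = Add(Add(-18, Mul(-6, u), Mul(6, O)), Mul(-1, O)) = Add(-18, Mul(-6, u), Mul(5, O)))
Add(Function('t')(-10, Z), Mul(-112, 122)) = Add(Add(-18, Mul(-6, -10), Mul(5, 20)), Mul(-112, 122)) = Add(Add(-18, 60, 100), -13664) = Add(142, -13664) = -13522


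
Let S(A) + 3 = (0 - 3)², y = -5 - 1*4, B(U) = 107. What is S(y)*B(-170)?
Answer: 642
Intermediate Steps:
y = -9 (y = -5 - 4 = -9)
S(A) = 6 (S(A) = -3 + (0 - 3)² = -3 + (-3)² = -3 + 9 = 6)
S(y)*B(-170) = 6*107 = 642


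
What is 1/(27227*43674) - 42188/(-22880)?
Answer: 6270782124313/3400860314280 ≈ 1.8439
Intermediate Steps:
1/(27227*43674) - 42188/(-22880) = (1/27227)*(1/43674) - 42188*(-1/22880) = 1/1189111998 + 10547/5720 = 6270782124313/3400860314280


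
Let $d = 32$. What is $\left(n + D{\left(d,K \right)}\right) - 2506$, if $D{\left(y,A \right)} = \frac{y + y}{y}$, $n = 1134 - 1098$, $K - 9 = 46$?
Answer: $-2468$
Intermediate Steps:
$K = 55$ ($K = 9 + 46 = 55$)
$n = 36$ ($n = 1134 - 1098 = 36$)
$D{\left(y,A \right)} = 2$ ($D{\left(y,A \right)} = \frac{2 y}{y} = 2$)
$\left(n + D{\left(d,K \right)}\right) - 2506 = \left(36 + 2\right) - 2506 = 38 - 2506 = -2468$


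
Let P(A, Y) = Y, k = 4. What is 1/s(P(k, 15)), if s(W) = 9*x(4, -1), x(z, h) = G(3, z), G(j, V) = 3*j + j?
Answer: 1/108 ≈ 0.0092593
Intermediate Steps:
G(j, V) = 4*j
x(z, h) = 12 (x(z, h) = 4*3 = 12)
s(W) = 108 (s(W) = 9*12 = 108)
1/s(P(k, 15)) = 1/108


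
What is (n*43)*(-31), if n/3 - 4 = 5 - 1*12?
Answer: 11997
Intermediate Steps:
n = -9 (n = 12 + 3*(5 - 1*12) = 12 + 3*(5 - 12) = 12 + 3*(-7) = 12 - 21 = -9)
(n*43)*(-31) = -9*43*(-31) = -387*(-31) = 11997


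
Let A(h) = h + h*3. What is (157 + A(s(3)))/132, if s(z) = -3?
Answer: 145/132 ≈ 1.0985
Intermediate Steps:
A(h) = 4*h (A(h) = h + 3*h = 4*h)
(157 + A(s(3)))/132 = (157 + 4*(-3))/132 = (157 - 12)/132 = (1/132)*145 = 145/132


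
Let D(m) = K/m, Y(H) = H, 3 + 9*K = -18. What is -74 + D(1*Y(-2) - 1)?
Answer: -659/9 ≈ -73.222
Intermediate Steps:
K = -7/3 (K = -⅓ + (⅑)*(-18) = -⅓ - 2 = -7/3 ≈ -2.3333)
D(m) = -7/(3*m)
-74 + D(1*Y(-2) - 1) = -74 - 7/(3*(1*(-2) - 1)) = -74 - 7/(3*(-2 - 1)) = -74 - 7/3/(-3) = -74 - 7/3*(-⅓) = -74 + 7/9 = -659/9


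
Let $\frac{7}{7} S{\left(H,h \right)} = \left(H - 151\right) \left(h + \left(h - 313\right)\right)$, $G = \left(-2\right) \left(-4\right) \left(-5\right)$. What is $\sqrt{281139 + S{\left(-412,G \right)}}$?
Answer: $3 \sqrt{55822} \approx 708.8$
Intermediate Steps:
$G = -40$ ($G = 8 \left(-5\right) = -40$)
$S{\left(H,h \right)} = \left(-313 + 2 h\right) \left(-151 + H\right)$ ($S{\left(H,h \right)} = \left(H - 151\right) \left(h + \left(h - 313\right)\right) = \left(-151 + H\right) \left(h + \left(h - 313\right)\right) = \left(-151 + H\right) \left(h + \left(-313 + h\right)\right) = \left(-151 + H\right) \left(-313 + 2 h\right) = \left(-313 + 2 h\right) \left(-151 + H\right)$)
$\sqrt{281139 + S{\left(-412,G \right)}} = \sqrt{281139 + \left(47263 - -128956 - -12080 + 2 \left(-412\right) \left(-40\right)\right)} = \sqrt{281139 + \left(47263 + 128956 + 12080 + 32960\right)} = \sqrt{281139 + 221259} = \sqrt{502398} = 3 \sqrt{55822}$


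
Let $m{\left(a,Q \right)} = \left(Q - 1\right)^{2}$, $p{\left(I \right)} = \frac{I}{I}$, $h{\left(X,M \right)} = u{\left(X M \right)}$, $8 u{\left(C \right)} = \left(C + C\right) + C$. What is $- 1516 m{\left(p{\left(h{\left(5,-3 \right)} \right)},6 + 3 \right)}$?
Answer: $-97024$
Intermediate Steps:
$u{\left(C \right)} = \frac{3 C}{8}$ ($u{\left(C \right)} = \frac{\left(C + C\right) + C}{8} = \frac{2 C + C}{8} = \frac{3 C}{8}$)
$h{\left(X,M \right)} = \frac{3 M X}{8}$ ($h{\left(X,M \right)} = \frac{3 X M}{8} = \frac{3 M X}{8}$)
$p{\left(I \right)} = 1$
$m{\left(a,Q \right)} = \left(-1 + Q\right)^{2}$
$- 1516 m{\left(p{\left(h{\left(5,-3 \right)} \right)},6 + 3 \right)} = - 1516 \left(-1 + \left(6 + 3\right)\right)^{2} = - 1516 \left(-1 + 9\right)^{2} = - 1516 \cdot 8^{2} = \left(-1516\right) 64 = -97024$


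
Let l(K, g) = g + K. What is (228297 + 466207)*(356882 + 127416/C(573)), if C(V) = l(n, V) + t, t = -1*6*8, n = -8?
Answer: 128230030786640/517 ≈ 2.4803e+11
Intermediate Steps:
l(K, g) = K + g
t = -48 (t = -6*8 = -48)
C(V) = -56 + V (C(V) = (-8 + V) - 48 = -56 + V)
(228297 + 466207)*(356882 + 127416/C(573)) = (228297 + 466207)*(356882 + 127416/(-56 + 573)) = 694504*(356882 + 127416/517) = 694504*(184635410/517) = 128230030786640/517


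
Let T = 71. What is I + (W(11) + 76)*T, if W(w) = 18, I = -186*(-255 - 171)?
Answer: 85910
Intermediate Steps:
I = 79236 (I = -186*(-426) = 79236)
I + (W(11) + 76)*T = 79236 + (18 + 76)*71 = 79236 + 94*71 = 79236 + 6674 = 85910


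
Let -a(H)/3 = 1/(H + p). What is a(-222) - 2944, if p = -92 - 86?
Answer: -1177597/400 ≈ -2944.0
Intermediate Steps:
p = -178
a(H) = -3/(-178 + H) (a(H) = -3/(H - 178) = -3/(-178 + H))
a(-222) - 2944 = -3/(-178 - 222) - 2944 = -3/(-400) - 2944 = -3*(-1/400) - 2944 = 3/400 - 2944 = -1177597/400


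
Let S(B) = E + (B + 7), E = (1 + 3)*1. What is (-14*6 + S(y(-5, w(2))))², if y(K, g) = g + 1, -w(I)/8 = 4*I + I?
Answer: 23104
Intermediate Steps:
E = 4 (E = 4*1 = 4)
w(I) = -40*I (w(I) = -8*(4*I + I) = -40*I)
y(K, g) = 1 + g
S(B) = 11 + B (S(B) = 4 + (B + 7) = 4 + (7 + B) = 11 + B)
(-14*6 + S(y(-5, w(2))))² = (-14*6 + (11 + (1 - 40*2)))² = (-84 + (11 + (1 - 80)))² = (-84 + (11 - 79))² = (-84 - 68)² = (-152)² = 23104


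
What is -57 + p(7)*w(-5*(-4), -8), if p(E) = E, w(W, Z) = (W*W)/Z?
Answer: -407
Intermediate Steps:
w(W, Z) = W**2/Z
-57 + p(7)*w(-5*(-4), -8) = -57 + 7*((-5*(-4))**2/(-8)) = -57 + 7*(20**2*(-1/8)) = -57 + 7*(400*(-1/8)) = -57 + 7*(-50) = -57 - 350 = -407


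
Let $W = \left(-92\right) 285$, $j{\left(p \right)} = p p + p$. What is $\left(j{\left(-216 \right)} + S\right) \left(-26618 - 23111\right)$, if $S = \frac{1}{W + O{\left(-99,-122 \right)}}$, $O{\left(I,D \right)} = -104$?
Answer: $- \frac{60793034092511}{26324} \approx -2.3094 \cdot 10^{9}$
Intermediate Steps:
$j{\left(p \right)} = p + p^{2}$ ($j{\left(p \right)} = p^{2} + p = p + p^{2}$)
$W = -26220$
$S = - \frac{1}{26324}$ ($S = \frac{1}{-26220 - 104} = \frac{1}{-26324} = - \frac{1}{26324} \approx -3.7988 \cdot 10^{-5}$)
$\left(j{\left(-216 \right)} + S\right) \left(-26618 - 23111\right) = \left(- 216 \left(1 - 216\right) - \frac{1}{26324}\right) \left(-26618 - 23111\right) = \left(\left(-216\right) \left(-215\right) - \frac{1}{26324}\right) \left(-49729\right) = \left(46440 - \frac{1}{26324}\right) \left(-49729\right) = \frac{1222486559}{26324} \left(-49729\right) = - \frac{60793034092511}{26324}$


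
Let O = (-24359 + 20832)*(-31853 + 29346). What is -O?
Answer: -8842189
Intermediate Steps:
O = 8842189 (O = -3527*(-2507) = 8842189)
-O = -1*8842189 = -8842189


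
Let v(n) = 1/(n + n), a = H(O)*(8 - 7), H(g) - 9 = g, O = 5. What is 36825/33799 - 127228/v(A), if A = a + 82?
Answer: -825634364199/33799 ≈ -2.4428e+7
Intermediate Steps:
H(g) = 9 + g
a = 14 (a = (9 + 5)*(8 - 7) = 14*1 = 14)
A = 96 (A = 14 + 82 = 96)
v(n) = 1/(2*n)
36825/33799 - 127228/v(A) = 36825/33799 - 127228/((1/2)/96) = 36825*(1/33799) - 127228/((1/2)*(1/96)) = 36825/33799 - 127228/1/192 = 36825/33799 - 127228*192 = 36825/33799 - 24427776 = -825634364199/33799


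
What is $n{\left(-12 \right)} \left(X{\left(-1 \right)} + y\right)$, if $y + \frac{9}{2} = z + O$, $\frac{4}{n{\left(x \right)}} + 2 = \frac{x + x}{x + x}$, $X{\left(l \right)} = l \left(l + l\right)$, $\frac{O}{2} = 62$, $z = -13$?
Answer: $-434$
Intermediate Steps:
$O = 124$ ($O = 2 \cdot 62 = 124$)
$X{\left(l \right)} = 2 l^{2}$ ($X{\left(l \right)} = l 2 l = 2 l^{2}$)
$n{\left(x \right)} = -4$ ($n{\left(x \right)} = \frac{4}{-2 + \frac{x + x}{x + x}} = \frac{4}{-2 + \frac{2 x}{2 x}} = \frac{4}{-2 + 2 x \frac{1}{2 x}} = \frac{4}{-2 + 1} = \frac{4}{-1} = 4 \left(-1\right) = -4$)
$y = \frac{213}{2}$ ($y = - \frac{9}{2} + \left(-13 + 124\right) = - \frac{9}{2} + 111 = \frac{213}{2} \approx 106.5$)
$n{\left(-12 \right)} \left(X{\left(-1 \right)} + y\right) = - 4 \left(2 \left(-1\right)^{2} + \frac{213}{2}\right) = - 4 \left(2 \cdot 1 + \frac{213}{2}\right) = - 4 \left(2 + \frac{213}{2}\right) = \left(-4\right) \frac{217}{2} = -434$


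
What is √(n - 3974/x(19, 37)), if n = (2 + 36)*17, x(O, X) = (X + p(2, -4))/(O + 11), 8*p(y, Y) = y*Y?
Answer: I*√23991/3 ≈ 51.63*I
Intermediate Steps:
p(y, Y) = Y*y/8 (p(y, Y) = (y*Y)/8 = (Y*y)/8 = Y*y/8)
x(O, X) = (-1 + X)/(11 + O) (x(O, X) = (X + (⅛)*(-4)*2)/(O + 11) = (X - 1)/(11 + O) = (-1 + X)/(11 + O))
n = 646 (n = 38*17 = 646)
√(n - 3974/x(19, 37)) = √(646 - 3974*(11 + 19)/(-1 + 37)) = √(646 - 3974/(36/30)) = √(646 - 3974/((1/30)*36)) = √(646 - 3974/6/5) = √(646 - 3974*⅚) = √(646 - 9935/3) = √(-7997/3) = I*√23991/3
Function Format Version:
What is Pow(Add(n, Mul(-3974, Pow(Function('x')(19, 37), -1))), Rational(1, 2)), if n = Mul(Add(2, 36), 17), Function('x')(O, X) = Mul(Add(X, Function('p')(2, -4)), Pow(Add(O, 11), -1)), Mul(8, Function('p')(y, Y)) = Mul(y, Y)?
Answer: Mul(Rational(1, 3), I, Pow(23991, Rational(1, 2))) ≈ Mul(51.630, I)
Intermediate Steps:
Function('p')(y, Y) = Mul(Rational(1, 8), Y, y) (Function('p')(y, Y) = Mul(Rational(1, 8), Mul(y, Y)) = Mul(Rational(1, 8), Mul(Y, y)) = Mul(Rational(1, 8), Y, y))
Function('x')(O, X) = Mul(Pow(Add(11, O), -1), Add(-1, X)) (Function('x')(O, X) = Mul(Add(X, Mul(Rational(1, 8), -4, 2)), Pow(Add(O, 11), -1)) = Mul(Add(X, -1), Pow(Add(11, O), -1)) = Mul(Add(-1, X), Pow(Add(11, O), -1)) = Mul(Pow(Add(11, O), -1), Add(-1, X)))
n = 646 (n = Mul(38, 17) = 646)
Pow(Add(n, Mul(-3974, Pow(Function('x')(19, 37), -1))), Rational(1, 2)) = Pow(Add(646, Mul(-3974, Pow(Mul(Pow(Add(11, 19), -1), Add(-1, 37)), -1))), Rational(1, 2)) = Pow(Add(646, Mul(-3974, Pow(Mul(Pow(30, -1), 36), -1))), Rational(1, 2)) = Pow(Add(646, Mul(-3974, Pow(Mul(Rational(1, 30), 36), -1))), Rational(1, 2)) = Pow(Add(646, Mul(-3974, Pow(Rational(6, 5), -1))), Rational(1, 2)) = Pow(Add(646, Mul(-3974, Rational(5, 6))), Rational(1, 2)) = Pow(Add(646, Rational(-9935, 3)), Rational(1, 2)) = Pow(Rational(-7997, 3), Rational(1, 2)) = Mul(Rational(1, 3), I, Pow(23991, Rational(1, 2)))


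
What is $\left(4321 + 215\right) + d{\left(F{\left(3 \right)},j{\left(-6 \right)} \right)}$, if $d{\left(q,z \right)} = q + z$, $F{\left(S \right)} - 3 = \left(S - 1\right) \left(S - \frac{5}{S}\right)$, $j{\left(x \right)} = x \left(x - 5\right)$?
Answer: $\frac{13823}{3} \approx 4607.7$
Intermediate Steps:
$j{\left(x \right)} = x \left(-5 + x\right)$
$F{\left(S \right)} = 3 + \left(-1 + S\right) \left(S - \frac{5}{S}\right)$ ($F{\left(S \right)} = 3 + \left(S - 1\right) \left(S - \frac{5}{S}\right) = 3 + \left(-1 + S\right) \left(S - \frac{5}{S}\right)$)
$\left(4321 + 215\right) + d{\left(F{\left(3 \right)},j{\left(-6 \right)} \right)} = \left(4321 + 215\right) + \left(\left(-2 + 3^{2} - 3 + \frac{5}{3}\right) - 6 \left(-5 - 6\right)\right) = 4536 + \left(\left(-2 + 9 - 3 + 5 \cdot \frac{1}{3}\right) - -66\right) = 4536 + \left(\left(-2 + 9 - 3 + \frac{5}{3}\right) + 66\right) = 4536 + \left(\frac{17}{3} + 66\right) = 4536 + \frac{215}{3} = \frac{13823}{3}$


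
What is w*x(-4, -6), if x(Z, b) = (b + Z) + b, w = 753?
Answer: -12048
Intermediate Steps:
x(Z, b) = Z + 2*b (x(Z, b) = (Z + b) + b = Z + 2*b)
w*x(-4, -6) = 753*(-4 + 2*(-6)) = 753*(-4 - 12) = 753*(-16) = -12048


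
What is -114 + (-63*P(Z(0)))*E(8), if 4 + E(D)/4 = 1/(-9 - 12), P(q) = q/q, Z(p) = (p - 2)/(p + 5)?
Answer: 906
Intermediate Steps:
Z(p) = (-2 + p)/(5 + p)
P(q) = 1
E(D) = -340/21 (E(D) = -16 + 4/(-9 - 12) = -16 + 4/(-21) = -16 + 4*(-1/21) = -16 - 4/21 = -340/21)
-114 + (-63*P(Z(0)))*E(8) = -114 - 63*1*(-340/21) = -114 - 63*(-340/21) = -114 + 1020 = 906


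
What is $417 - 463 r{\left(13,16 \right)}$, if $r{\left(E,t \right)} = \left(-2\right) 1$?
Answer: $1343$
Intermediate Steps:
$r{\left(E,t \right)} = -2$
$417 - 463 r{\left(13,16 \right)} = 417 - -926 = 417 + 926 = 1343$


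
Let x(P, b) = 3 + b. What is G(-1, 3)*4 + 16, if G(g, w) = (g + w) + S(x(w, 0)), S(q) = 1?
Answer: 28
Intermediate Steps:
G(g, w) = 1 + g + w (G(g, w) = (g + w) + 1 = 1 + g + w)
G(-1, 3)*4 + 16 = (1 - 1 + 3)*4 + 16 = 3*4 + 16 = 12 + 16 = 28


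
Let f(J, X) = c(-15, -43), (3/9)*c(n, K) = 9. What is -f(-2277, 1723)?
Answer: -27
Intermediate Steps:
c(n, K) = 27 (c(n, K) = 3*9 = 27)
f(J, X) = 27
-f(-2277, 1723) = -1*27 = -27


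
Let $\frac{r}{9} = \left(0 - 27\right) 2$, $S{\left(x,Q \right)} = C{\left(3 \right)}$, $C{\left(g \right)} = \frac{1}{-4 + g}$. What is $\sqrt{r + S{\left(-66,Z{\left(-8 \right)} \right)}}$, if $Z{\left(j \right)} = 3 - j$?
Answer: $i \sqrt{487} \approx 22.068 i$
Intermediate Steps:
$S{\left(x,Q \right)} = -1$ ($S{\left(x,Q \right)} = \frac{1}{-4 + 3} = \frac{1}{-1} = -1$)
$r = -486$ ($r = 9 \left(0 - 27\right) 2 = 9 \left(\left(-27\right) 2\right) = 9 \left(-54\right) = -486$)
$\sqrt{r + S{\left(-66,Z{\left(-8 \right)} \right)}} = \sqrt{-486 - 1} = \sqrt{-487} = i \sqrt{487}$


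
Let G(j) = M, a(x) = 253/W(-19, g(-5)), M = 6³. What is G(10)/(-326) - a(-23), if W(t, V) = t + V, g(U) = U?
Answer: 38647/3912 ≈ 9.8791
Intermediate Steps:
M = 216
W(t, V) = V + t
a(x) = -253/24 (a(x) = 253/(-5 - 19) = 253/(-24) = 253*(-1/24) = -253/24)
G(j) = 216
G(10)/(-326) - a(-23) = 216/(-326) - 1*(-253/24) = -1/326*216 + 253/24 = -108/163 + 253/24 = 38647/3912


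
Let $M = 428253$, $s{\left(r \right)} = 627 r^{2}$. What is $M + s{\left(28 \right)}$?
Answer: $919821$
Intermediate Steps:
$M + s{\left(28 \right)} = 428253 + 627 \cdot 28^{2} = 428253 + 627 \cdot 784 = 428253 + 491568 = 919821$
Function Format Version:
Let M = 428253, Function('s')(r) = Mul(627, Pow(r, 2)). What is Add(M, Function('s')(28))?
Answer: 919821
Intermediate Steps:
Add(M, Function('s')(28)) = Add(428253, Mul(627, Pow(28, 2))) = Add(428253, Mul(627, 784)) = Add(428253, 491568) = 919821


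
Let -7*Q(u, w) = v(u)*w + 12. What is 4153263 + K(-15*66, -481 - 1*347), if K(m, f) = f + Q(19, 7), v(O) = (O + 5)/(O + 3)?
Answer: 319737279/77 ≈ 4.1524e+6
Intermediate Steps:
v(O) = (5 + O)/(3 + O)
Q(u, w) = -12/7 - w*(5 + u)/(7*(3 + u)) (Q(u, w) = -(((5 + u)/(3 + u))*w + 12)/7 = -(w*(5 + u)/(3 + u) + 12)/7 = -(12 + w*(5 + u)/(3 + u))/7 = -12/7 - w*(5 + u)/(7*(3 + u)))
K(m, f) = -216/77 + f (K(m, f) = f + (-36 - 12*19 - 1*7*(5 + 19))/(7*(3 + 19)) = f + (⅐)*(-36 - 228 - 1*7*24)/22 = f + (⅐)*(1/22)*(-36 - 228 - 168) = f + (⅐)*(1/22)*(-432) = f - 216/77 = -216/77 + f)
4153263 + K(-15*66, -481 - 1*347) = 4153263 + (-216/77 + (-481 - 1*347)) = 4153263 + (-216/77 + (-481 - 347)) = 4153263 + (-216/77 - 828) = 4153263 - 63972/77 = 319737279/77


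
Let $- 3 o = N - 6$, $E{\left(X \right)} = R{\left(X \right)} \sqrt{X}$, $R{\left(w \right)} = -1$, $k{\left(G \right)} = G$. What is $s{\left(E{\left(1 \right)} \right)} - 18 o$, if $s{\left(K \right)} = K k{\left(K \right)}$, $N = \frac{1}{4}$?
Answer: $- \frac{67}{2} \approx -33.5$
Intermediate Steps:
$N = \frac{1}{4} \approx 0.25$
$E{\left(X \right)} = - \sqrt{X}$
$s{\left(K \right)} = K^{2}$ ($s{\left(K \right)} = K K = K^{2}$)
$o = \frac{23}{12}$ ($o = - \frac{\frac{1}{4} - 6}{3} = \left(- \frac{1}{3}\right) \left(- \frac{23}{4}\right) = \frac{23}{12} \approx 1.9167$)
$s{\left(E{\left(1 \right)} \right)} - 18 o = \left(- \sqrt{1}\right)^{2} - \frac{69}{2} = \left(\left(-1\right) 1\right)^{2} - \frac{69}{2} = \left(-1\right)^{2} - \frac{69}{2} = 1 - \frac{69}{2} = - \frac{67}{2}$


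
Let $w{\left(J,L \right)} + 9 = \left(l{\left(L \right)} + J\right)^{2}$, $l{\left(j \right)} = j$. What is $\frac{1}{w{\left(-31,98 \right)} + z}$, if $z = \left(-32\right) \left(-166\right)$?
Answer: $\frac{1}{9792} \approx 0.00010212$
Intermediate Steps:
$w{\left(J,L \right)} = -9 + \left(J + L\right)^{2}$ ($w{\left(J,L \right)} = -9 + \left(L + J\right)^{2} = -9 + \left(J + L\right)^{2}$)
$z = 5312$
$\frac{1}{w{\left(-31,98 \right)} + z} = \frac{1}{\left(-9 + \left(-31 + 98\right)^{2}\right) + 5312} = \frac{1}{\left(-9 + 67^{2}\right) + 5312} = \frac{1}{\left(-9 + 4489\right) + 5312} = \frac{1}{4480 + 5312} = \frac{1}{9792}$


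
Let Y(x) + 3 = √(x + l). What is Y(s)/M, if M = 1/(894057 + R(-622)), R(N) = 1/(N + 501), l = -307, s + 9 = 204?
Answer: -324542688/121 + 432723584*I*√7/121 ≈ -2.6822e+6 + 9.4618e+6*I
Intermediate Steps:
s = 195 (s = -9 + 204 = 195)
R(N) = 1/(501 + N)
Y(x) = -3 + √(-307 + x) (Y(x) = -3 + √(x - 307) = -3 + √(-307 + x))
M = 121/108180896 (M = 1/(894057 + 1/(501 - 622)) = 1/(894057 + 1/(-121)) = 1/(894057 - 1/121) = 1/(108180896/121) = 121/108180896 ≈ 1.1185e-6)
Y(s)/M = (-3 + √(-307 + 195))/(121/108180896) = (-3 + √(-112))*(108180896/121) = (-3 + 4*I*√7)*(108180896/121) = -324542688/121 + 432723584*I*√7/121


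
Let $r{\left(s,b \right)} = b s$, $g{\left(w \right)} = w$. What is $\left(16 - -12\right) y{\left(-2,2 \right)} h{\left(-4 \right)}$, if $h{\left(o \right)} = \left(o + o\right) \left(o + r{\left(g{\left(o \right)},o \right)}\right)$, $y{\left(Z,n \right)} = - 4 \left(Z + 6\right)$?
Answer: $43008$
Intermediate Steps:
$y{\left(Z,n \right)} = -24 - 4 Z$ ($y{\left(Z,n \right)} = - 4 \left(6 + Z\right) = -24 - 4 Z$)
$h{\left(o \right)} = 2 o \left(o + o^{2}\right)$ ($h{\left(o \right)} = \left(o + o\right) \left(o + o o\right) = 2 o \left(o + o^{2}\right)$)
$\left(16 - -12\right) y{\left(-2,2 \right)} h{\left(-4 \right)} = \left(16 - -12\right) \left(-24 - -8\right) 2 \left(-4\right)^{2} \left(1 - 4\right) = \left(16 + 12\right) \left(-24 + 8\right) 2 \cdot 16 \left(-3\right) = 28 \left(-16\right) \left(-96\right) = \left(-448\right) \left(-96\right) = 43008$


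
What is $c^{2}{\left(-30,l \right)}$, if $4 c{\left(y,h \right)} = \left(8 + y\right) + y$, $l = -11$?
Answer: $169$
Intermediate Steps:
$c{\left(y,h \right)} = 2 + \frac{y}{2}$ ($c{\left(y,h \right)} = \frac{\left(8 + y\right) + y}{4} = \frac{8 + 2 y}{4} = 2 + \frac{y}{2}$)
$c^{2}{\left(-30,l \right)} = \left(2 + \frac{1}{2} \left(-30\right)\right)^{2} = \left(2 - 15\right)^{2} = \left(-13\right)^{2} = 169$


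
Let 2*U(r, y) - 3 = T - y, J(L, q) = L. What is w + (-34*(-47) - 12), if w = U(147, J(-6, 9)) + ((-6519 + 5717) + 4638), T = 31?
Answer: 5442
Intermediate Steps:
U(r, y) = 17 - y/2 (U(r, y) = 3/2 + (31 - y)/2 = 3/2 + (31/2 - y/2) = 17 - y/2)
w = 3856 (w = (17 - ½*(-6)) + ((-6519 + 5717) + 4638) = (17 + 3) + (-802 + 4638) = 20 + 3836 = 3856)
w + (-34*(-47) - 12) = 3856 + (-34*(-47) - 12) = 3856 + (1598 - 12) = 3856 + 1586 = 5442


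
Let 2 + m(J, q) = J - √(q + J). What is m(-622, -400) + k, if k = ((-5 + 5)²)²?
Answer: -624 - I*√1022 ≈ -624.0 - 31.969*I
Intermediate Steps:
m(J, q) = -2 + J - √(J + q) (m(J, q) = -2 + (J - √(q + J)) = -2 + (J - √(J + q)) = -2 + J - √(J + q))
k = 0 (k = (0²)² = 0² = 0)
m(-622, -400) + k = (-2 - 622 - √(-622 - 400)) + 0 = (-2 - 622 - √(-1022)) + 0 = (-2 - 622 - I*√1022) + 0 = (-624 - I*√1022) + 0 = -624 - I*√1022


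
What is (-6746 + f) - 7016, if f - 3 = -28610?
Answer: -42369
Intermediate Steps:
f = -28607 (f = 3 - 28610 = -28607)
(-6746 + f) - 7016 = (-6746 - 28607) - 7016 = -35353 - 7016 = -42369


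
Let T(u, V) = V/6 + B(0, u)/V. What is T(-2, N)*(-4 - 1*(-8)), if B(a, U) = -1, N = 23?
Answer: 1046/69 ≈ 15.159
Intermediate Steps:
T(u, V) = -1/V + V/6 (T(u, V) = V/6 - 1/V = -1/V + V/6)
T(-2, N)*(-4 - 1*(-8)) = (-1/23 + (⅙)*23)*(-4 - 1*(-8)) = (-1*1/23 + 23/6)*(-4 + 8) = (-1/23 + 23/6)*4 = (523/138)*4 = 1046/69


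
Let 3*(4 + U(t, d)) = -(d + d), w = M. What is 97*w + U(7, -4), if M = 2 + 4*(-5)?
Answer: -5242/3 ≈ -1747.3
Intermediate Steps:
M = -18 (M = 2 - 20 = -18)
w = -18
U(t, d) = -4 - 2*d/3 (U(t, d) = -4 + (-(d + d))/3 = -4 + (-2*d)/3 = -4 - 2*d/3)
97*w + U(7, -4) = 97*(-18) + (-4 - ⅔*(-4)) = -1746 + (-4 + 8/3) = -1746 - 4/3 = -5242/3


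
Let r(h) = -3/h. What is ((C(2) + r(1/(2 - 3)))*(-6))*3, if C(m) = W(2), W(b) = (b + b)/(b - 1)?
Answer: -126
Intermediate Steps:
W(b) = 2*b/(-1 + b) (W(b) = (2*b)/(-1 + b) = 2*b/(-1 + b))
C(m) = 4 (C(m) = 2*2/(-1 + 2) = 2*2/1 = 2*2*1 = 4)
((C(2) + r(1/(2 - 3)))*(-6))*3 = ((4 - 3/(1/(2 - 3)))*(-6))*3 = ((4 - 3/(1/(-1)))*(-6))*3 = ((4 - 3/(-1))*(-6))*3 = ((4 - 3*(-1))*(-6))*3 = ((4 + 3)*(-6))*3 = (7*(-6))*3 = -42*3 = -126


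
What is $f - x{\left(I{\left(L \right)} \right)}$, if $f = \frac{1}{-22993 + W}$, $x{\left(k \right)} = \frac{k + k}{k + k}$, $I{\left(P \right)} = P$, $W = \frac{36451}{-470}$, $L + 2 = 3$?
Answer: $- \frac{10843631}{10843161} \approx -1.0$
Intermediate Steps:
$L = 1$ ($L = -2 + 3 = 1$)
$W = - \frac{36451}{470}$ ($W = 36451 \left(- \frac{1}{470}\right) = - \frac{36451}{470} \approx -77.555$)
$x{\left(k \right)} = 1$ ($x{\left(k \right)} = \frac{2 k}{2 k} = 2 k \frac{1}{2 k} = 1$)
$f = - \frac{470}{10843161}$ ($f = \frac{1}{-22993 - \frac{36451}{470}} = \frac{1}{- \frac{10843161}{470}} = - \frac{470}{10843161} \approx -4.3345 \cdot 10^{-5}$)
$f - x{\left(I{\left(L \right)} \right)} = - \frac{470}{10843161} - 1 = - \frac{10843631}{10843161}$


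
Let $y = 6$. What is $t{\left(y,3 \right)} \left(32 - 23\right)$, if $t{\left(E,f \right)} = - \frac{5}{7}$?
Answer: $- \frac{45}{7} \approx -6.4286$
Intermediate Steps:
$t{\left(E,f \right)} = - \frac{5}{7}$ ($t{\left(E,f \right)} = \left(-5\right) \frac{1}{7} = - \frac{5}{7}$)
$t{\left(y,3 \right)} \left(32 - 23\right) = - \frac{5 \left(32 - 23\right)}{7} = \left(- \frac{5}{7}\right) 9 = - \frac{45}{7}$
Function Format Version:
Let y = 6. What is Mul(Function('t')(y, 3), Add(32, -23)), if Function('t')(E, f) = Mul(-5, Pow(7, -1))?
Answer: Rational(-45, 7) ≈ -6.4286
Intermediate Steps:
Function('t')(E, f) = Rational(-5, 7) (Function('t')(E, f) = Mul(-5, Rational(1, 7)) = Rational(-5, 7))
Mul(Function('t')(y, 3), Add(32, -23)) = Mul(Rational(-5, 7), Add(32, -23)) = Mul(Rational(-5, 7), 9) = Rational(-45, 7)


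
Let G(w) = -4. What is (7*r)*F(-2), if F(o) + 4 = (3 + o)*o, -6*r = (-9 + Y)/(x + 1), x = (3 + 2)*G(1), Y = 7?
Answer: 14/19 ≈ 0.73684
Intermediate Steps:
x = -20 (x = (3 + 2)*(-4) = 5*(-4) = -20)
r = -1/57 (r = -(-9 + 7)/(6*(-20 + 1)) = -(-1)/(3*(-19)) = -(-1)*(-1)/(3*19) = -⅙*2/19 = -1/57 ≈ -0.017544)
F(o) = -4 + o*(3 + o) (F(o) = -4 + (3 + o)*o = -4 + o*(3 + o))
(7*r)*F(-2) = (7*(-1/57))*(-4 + (-2)² + 3*(-2)) = -7*(-4 + 4 - 6)/57 = -7/57*(-6) = 14/19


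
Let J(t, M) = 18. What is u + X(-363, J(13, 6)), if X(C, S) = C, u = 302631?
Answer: 302268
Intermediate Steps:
u + X(-363, J(13, 6)) = 302631 - 363 = 302268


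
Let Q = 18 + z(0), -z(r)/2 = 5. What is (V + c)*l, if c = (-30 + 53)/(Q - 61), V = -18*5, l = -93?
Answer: 445749/53 ≈ 8410.4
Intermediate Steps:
z(r) = -10 (z(r) = -2*5 = -10)
V = -90
Q = 8 (Q = 18 - 10 = 8)
c = -23/53 (c = (-30 + 53)/(8 - 61) = 23/(-53) = 23*(-1/53) = -23/53 ≈ -0.43396)
(V + c)*l = (-90 - 23/53)*(-93) = -4793/53*(-93) = 445749/53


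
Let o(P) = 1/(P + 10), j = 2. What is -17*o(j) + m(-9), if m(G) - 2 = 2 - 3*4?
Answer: -113/12 ≈ -9.4167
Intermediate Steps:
o(P) = 1/(10 + P)
m(G) = -8 (m(G) = 2 + (2 - 3*4) = 2 + (2 - 12) = 2 - 10 = -8)
-17*o(j) + m(-9) = -17/(10 + 2) - 8 = -17/12 - 8 = -113/12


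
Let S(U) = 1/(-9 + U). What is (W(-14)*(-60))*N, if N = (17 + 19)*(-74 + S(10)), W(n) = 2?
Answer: 315360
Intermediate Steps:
N = -2628 (N = (17 + 19)*(-74 + 1/(-9 + 10)) = 36*(-74 + 1/1) = 36*(-74 + 1) = 36*(-73) = -2628)
(W(-14)*(-60))*N = (2*(-60))*(-2628) = -120*(-2628) = 315360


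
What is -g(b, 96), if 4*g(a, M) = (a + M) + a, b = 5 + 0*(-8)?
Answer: -53/2 ≈ -26.500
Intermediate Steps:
b = 5 (b = 5 + 0 = 5)
g(a, M) = a/2 + M/4 (g(a, M) = ((a + M) + a)/4 = ((M + a) + a)/4 = (M + 2*a)/4 = a/2 + M/4)
-g(b, 96) = -((½)*5 + (¼)*96) = -(5/2 + 24) = -1*53/2 = -53/2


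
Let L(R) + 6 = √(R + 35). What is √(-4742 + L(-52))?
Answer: √(-4748 + I*√17) ≈ 0.0299 + 68.906*I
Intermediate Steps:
L(R) = -6 + √(35 + R) (L(R) = -6 + √(R + 35) = -6 + √(35 + R))
√(-4742 + L(-52)) = √(-4742 + (-6 + √(35 - 52))) = √(-4742 + (-6 + √(-17))) = √(-4742 + (-6 + I*√17)) = √(-4748 + I*√17)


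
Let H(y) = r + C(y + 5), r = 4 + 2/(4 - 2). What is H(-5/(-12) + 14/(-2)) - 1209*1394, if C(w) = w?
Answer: -20224111/12 ≈ -1.6853e+6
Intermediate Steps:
r = 5 (r = 4 + 2/2 = 4 + (½)*2 = 4 + 1 = 5)
H(y) = 10 + y (H(y) = 5 + (y + 5) = 5 + (5 + y) = 10 + y)
H(-5/(-12) + 14/(-2)) - 1209*1394 = (10 + (-5/(-12) + 14/(-2))) - 1209*1394 = (10 + (-5*(-1/12) + 14*(-½))) - 1685346 = (10 + (5/12 - 7)) - 1685346 = (10 - 79/12) - 1685346 = 41/12 - 1685346 = -20224111/12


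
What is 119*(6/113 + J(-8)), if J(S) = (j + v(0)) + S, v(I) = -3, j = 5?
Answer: -79968/113 ≈ -707.68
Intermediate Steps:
J(S) = 2 + S (J(S) = (5 - 3) + S = 2 + S)
119*(6/113 + J(-8)) = 119*(6/113 + (2 - 8)) = 119*(6*(1/113) - 6) = 119*(6/113 - 6) = 119*(-672/113) = -79968/113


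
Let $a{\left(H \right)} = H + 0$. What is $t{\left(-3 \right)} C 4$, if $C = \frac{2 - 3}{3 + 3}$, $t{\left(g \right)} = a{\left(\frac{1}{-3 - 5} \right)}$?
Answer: $\frac{1}{12} \approx 0.083333$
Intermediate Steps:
$a{\left(H \right)} = H$
$t{\left(g \right)} = - \frac{1}{8}$ ($t{\left(g \right)} = \frac{1}{-3 - 5} = \frac{1}{-8} = - \frac{1}{8}$)
$C = - \frac{1}{6} \approx -0.16667$
$t{\left(-3 \right)} C 4 = \left(- \frac{1}{8}\right) \left(- \frac{1}{6}\right) 4 = \frac{1}{48} \cdot 4 = \frac{1}{12}$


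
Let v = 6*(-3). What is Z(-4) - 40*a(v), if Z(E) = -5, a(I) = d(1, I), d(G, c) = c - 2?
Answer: 795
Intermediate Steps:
v = -18
d(G, c) = -2 + c
a(I) = -2 + I
Z(-4) - 40*a(v) = -5 - 40*(-2 - 18) = -5 - 40*(-20) = -5 + 800 = 795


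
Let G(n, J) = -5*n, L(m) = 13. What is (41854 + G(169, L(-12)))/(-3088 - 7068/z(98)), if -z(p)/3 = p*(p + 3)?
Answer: -202953541/15281334 ≈ -13.281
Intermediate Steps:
z(p) = -3*p*(3 + p) (z(p) = -3*p*(p + 3) = -3*p*(3 + p))
(41854 + G(169, L(-12)))/(-3088 - 7068/z(98)) = (41854 - 5*169)/(-3088 - 7068*(-1/(294*(3 + 98)))) = (41854 - 845)/(-3088 - 7068/((-3*98*101))) = 41009/(-3088 - 7068/(-29694)) = 41009/(-3088 - 7068*(-1/29694)) = 41009/(-3088 + 1178/4949) = 41009/(-15281334/4949) = 41009*(-4949/15281334) = -202953541/15281334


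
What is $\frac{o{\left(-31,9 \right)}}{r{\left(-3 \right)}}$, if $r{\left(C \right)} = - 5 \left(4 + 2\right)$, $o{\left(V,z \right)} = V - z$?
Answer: $\frac{4}{3} \approx 1.3333$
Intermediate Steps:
$r{\left(C \right)} = -30$ ($r{\left(C \right)} = \left(-5\right) 6 = -30$)
$\frac{o{\left(-31,9 \right)}}{r{\left(-3 \right)}} = \frac{-31 - 9}{-30} = \left(-31 - 9\right) \left(- \frac{1}{30}\right) = \left(-40\right) \left(- \frac{1}{30}\right) = \frac{4}{3}$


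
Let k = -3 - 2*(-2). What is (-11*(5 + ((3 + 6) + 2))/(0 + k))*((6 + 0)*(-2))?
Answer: 2112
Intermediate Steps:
k = 1 (k = -3 + 4 = 1)
(-11*(5 + ((3 + 6) + 2))/(0 + k))*((6 + 0)*(-2)) = (-11*(5 + ((3 + 6) + 2))/(0 + 1))*((6 + 0)*(-2)) = (-11*(5 + (9 + 2))/1)*(6*(-2)) = -11*(5 + 11)*(-12) = -176*(-12) = 2112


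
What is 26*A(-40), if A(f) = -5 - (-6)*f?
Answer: -6370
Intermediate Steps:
A(f) = -5 + 6*f
26*A(-40) = 26*(-5 + 6*(-40)) = 26*(-5 - 240) = 26*(-245) = -6370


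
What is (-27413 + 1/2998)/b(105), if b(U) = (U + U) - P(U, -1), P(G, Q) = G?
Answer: -82184173/314790 ≈ -261.08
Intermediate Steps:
b(U) = U (b(U) = (U + U) - U = 2*U - U = U)
(-27413 + 1/2998)/b(105) = (-27413 + 1/2998)/105 = (-27413 + 1/2998)*(1/105) = -82184173/2998*1/105 = -82184173/314790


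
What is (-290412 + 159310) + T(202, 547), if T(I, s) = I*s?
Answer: -20608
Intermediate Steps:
(-290412 + 159310) + T(202, 547) = (-290412 + 159310) + 202*547 = -131102 + 110494 = -20608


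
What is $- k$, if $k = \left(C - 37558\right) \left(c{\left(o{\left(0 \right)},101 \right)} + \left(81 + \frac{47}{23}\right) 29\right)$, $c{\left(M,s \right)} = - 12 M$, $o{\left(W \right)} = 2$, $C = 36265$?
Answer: $\frac{70905534}{23} \approx 3.0828 \cdot 10^{6}$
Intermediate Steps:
$k = - \frac{70905534}{23}$ ($k = \left(36265 - 37558\right) \left(\left(-12\right) 2 + \left(81 + \frac{47}{23}\right) 29\right) = - 1293 \left(-24 + \left(81 + 47 \cdot \frac{1}{23}\right) 29\right) = - 1293 \left(-24 + \left(81 + \frac{47}{23}\right) 29\right) = - 1293 \left(-24 + \frac{1910}{23} \cdot 29\right) = - 1293 \left(-24 + \frac{55390}{23}\right) = \left(-1293\right) \frac{54838}{23} = - \frac{70905534}{23} \approx -3.0828 \cdot 10^{6}$)
$- k = \left(-1\right) \left(- \frac{70905534}{23}\right) = \frac{70905534}{23}$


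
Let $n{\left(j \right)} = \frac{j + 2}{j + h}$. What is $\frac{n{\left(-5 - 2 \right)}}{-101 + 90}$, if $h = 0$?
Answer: $- \frac{5}{77} \approx -0.064935$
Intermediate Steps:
$n{\left(j \right)} = \frac{2 + j}{j}$ ($n{\left(j \right)} = \frac{j + 2}{j + 0} = \frac{2 + j}{j}$)
$\frac{n{\left(-5 - 2 \right)}}{-101 + 90} = \frac{\frac{1}{-5 - 2} \left(2 - 7\right)}{-101 + 90} = \frac{\frac{1}{-5 - 2} \left(2 - 7\right)}{-11} = - \frac{\frac{1}{-7} \left(2 - 7\right)}{11} = - \frac{\left(- \frac{1}{7}\right) \left(-5\right)}{11} = \left(- \frac{1}{11}\right) \frac{5}{7} = - \frac{5}{77}$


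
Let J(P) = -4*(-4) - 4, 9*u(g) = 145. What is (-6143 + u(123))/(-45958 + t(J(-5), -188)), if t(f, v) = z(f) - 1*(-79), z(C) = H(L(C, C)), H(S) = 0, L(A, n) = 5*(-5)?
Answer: 55142/412911 ≈ 0.13354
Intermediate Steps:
L(A, n) = -25
u(g) = 145/9 (u(g) = (1/9)*145 = 145/9)
z(C) = 0
J(P) = 12 (J(P) = 16 - 4 = 12)
t(f, v) = 79 (t(f, v) = 0 - 1*(-79) = 0 + 79 = 79)
(-6143 + u(123))/(-45958 + t(J(-5), -188)) = (-6143 + 145/9)/(-45958 + 79) = -55142/9/(-45879) = -55142/9*(-1/45879) = 55142/412911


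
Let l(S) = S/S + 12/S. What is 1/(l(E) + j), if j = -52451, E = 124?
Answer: -31/1625947 ≈ -1.9066e-5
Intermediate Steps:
l(S) = 1 + 12/S
1/(l(E) + j) = 1/((12 + 124)/124 - 52451) = 1/((1/124)*136 - 52451) = 1/(34/31 - 52451) = 1/(-1625947/31) = -31/1625947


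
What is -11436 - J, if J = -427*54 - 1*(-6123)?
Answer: 5499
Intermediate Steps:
J = -16935 (J = -23058 + 6123 = -16935)
-11436 - J = -11436 - 1*(-16935) = -11436 + 16935 = 5499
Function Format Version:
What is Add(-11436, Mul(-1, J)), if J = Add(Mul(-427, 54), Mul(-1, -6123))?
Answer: 5499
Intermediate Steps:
J = -16935 (J = Add(-23058, 6123) = -16935)
Add(-11436, Mul(-1, J)) = Add(-11436, Mul(-1, -16935)) = Add(-11436, 16935) = 5499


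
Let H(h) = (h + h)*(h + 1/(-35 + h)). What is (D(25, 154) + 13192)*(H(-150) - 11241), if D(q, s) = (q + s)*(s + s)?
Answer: 85346446332/37 ≈ 2.3067e+9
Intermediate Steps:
H(h) = 2*h*(h + 1/(-35 + h)) (H(h) = (2*h)*(h + 1/(-35 + h)) = 2*h*(h + 1/(-35 + h)))
D(q, s) = 2*s*(q + s) (D(q, s) = (q + s)*(2*s) = 2*s*(q + s))
(D(25, 154) + 13192)*(H(-150) - 11241) = (2*154*(25 + 154) + 13192)*(2*(-150)*(1 + (-150)² - 35*(-150))/(-35 - 150) - 11241) = (2*154*179 + 13192)*(2*(-150)*(1 + 22500 + 5250)/(-185) - 11241) = (55132 + 13192)*(2*(-150)*(-1/185)*27751 - 11241) = 68324*(1665060/37 - 11241) = 68324*(1249143/37) = 85346446332/37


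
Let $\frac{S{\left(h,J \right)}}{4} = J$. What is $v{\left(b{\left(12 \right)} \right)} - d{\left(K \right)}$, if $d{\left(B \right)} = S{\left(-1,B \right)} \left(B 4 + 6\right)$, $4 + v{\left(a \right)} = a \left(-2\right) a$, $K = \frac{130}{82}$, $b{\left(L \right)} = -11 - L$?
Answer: $- \frac{1916782}{1681} \approx -1140.3$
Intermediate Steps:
$S{\left(h,J \right)} = 4 J$
$K = \frac{65}{41}$ ($K = 130 \cdot \frac{1}{82} = \frac{65}{41} \approx 1.5854$)
$v{\left(a \right)} = -4 - 2 a^{2}$ ($v{\left(a \right)} = -4 + a \left(-2\right) a = -4 + - 2 a a = -4 - 2 a^{2}$)
$d{\left(B \right)} = 4 B \left(6 + 4 B\right)$ ($d{\left(B \right)} = 4 B \left(B 4 + 6\right) = 4 B \left(4 B + 6\right) = 4 B \left(6 + 4 B\right)$)
$v{\left(b{\left(12 \right)} \right)} - d{\left(K \right)} = \left(-4 - 2 \left(-11 - 12\right)^{2}\right) - 8 \cdot \frac{65}{41} \left(3 + 2 \cdot \frac{65}{41}\right) = \left(-4 - 2 \left(-11 - 12\right)^{2}\right) - 8 \cdot \frac{65}{41} \left(3 + \frac{130}{41}\right) = \left(-4 - 2 \left(-23\right)^{2}\right) - 8 \cdot \frac{65}{41} \cdot \frac{253}{41} = \left(-4 - 1058\right) - \frac{131560}{1681} = -1062 - \frac{131560}{1681} = - \frac{1916782}{1681}$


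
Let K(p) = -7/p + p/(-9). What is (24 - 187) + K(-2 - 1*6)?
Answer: -11609/72 ≈ -161.24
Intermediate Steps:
K(p) = -7/p - p/9 (K(p) = -7/p + p*(-⅑) = -7/p - p/9)
(24 - 187) + K(-2 - 1*6) = (24 - 187) + (-7/(-2 - 1*6) - (-2 - 1*6)/9) = -163 + (-7/(-2 - 6) - (-2 - 6)/9) = -163 + (-7/(-8) - ⅑*(-8)) = -163 + (-7*(-⅛) + 8/9) = -163 + (7/8 + 8/9) = -163 + 127/72 = -11609/72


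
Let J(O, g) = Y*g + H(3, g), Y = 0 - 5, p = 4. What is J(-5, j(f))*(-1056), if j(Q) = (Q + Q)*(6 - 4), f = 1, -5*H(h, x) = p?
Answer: 109824/5 ≈ 21965.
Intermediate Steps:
H(h, x) = -4/5 (H(h, x) = -1/5*4 = -4/5)
Y = -5
j(Q) = 4*Q (j(Q) = (2*Q)*2 = 4*Q)
J(O, g) = -4/5 - 5*g (J(O, g) = -5*g - 4/5 = -4/5 - 5*g)
J(-5, j(f))*(-1056) = (-4/5 - 20)*(-1056) = -104/5*(-1056) = 109824/5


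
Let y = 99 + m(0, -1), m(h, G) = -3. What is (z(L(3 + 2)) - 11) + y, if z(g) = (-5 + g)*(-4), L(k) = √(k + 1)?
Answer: 105 - 4*√6 ≈ 95.202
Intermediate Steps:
L(k) = √(1 + k)
y = 96 (y = 99 - 3 = 96)
z(g) = 20 - 4*g
(z(L(3 + 2)) - 11) + y = ((20 - 4*√(1 + (3 + 2))) - 11) + 96 = ((20 - 4*√(1 + 5)) - 11) + 96 = ((20 - 4*√6) - 11) + 96 = (9 - 4*√6) + 96 = 105 - 4*√6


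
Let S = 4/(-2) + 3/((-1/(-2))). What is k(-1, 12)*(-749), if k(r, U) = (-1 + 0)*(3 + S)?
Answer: 5243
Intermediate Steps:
S = 4 (S = 4*(-½) + 3/((-1*(-½))) = -2 + 3/(½) = -2 + 3*2 = -2 + 6 = 4)
k(r, U) = -7 (k(r, U) = (-1 + 0)*(3 + 4) = -1*7 = -7)
k(-1, 12)*(-749) = -7*(-749) = 5243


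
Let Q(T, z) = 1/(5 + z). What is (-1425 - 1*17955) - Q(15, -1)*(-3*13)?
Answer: -77481/4 ≈ -19370.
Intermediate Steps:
(-1425 - 1*17955) - Q(15, -1)*(-3*13) = (-1425 - 1*17955) - (-3*13)/(5 - 1) = (-1425 - 17955) - (-39)/4 = -19380 - (-39)/4 = -19380 - 1*(-39/4) = -19380 + 39/4 = -77481/4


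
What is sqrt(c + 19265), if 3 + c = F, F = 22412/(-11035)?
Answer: 3*sqrt(260590002170)/11035 ≈ 138.78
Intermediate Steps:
F = -22412/11035 (F = 22412*(-1/11035) = -22412/11035 ≈ -2.0310)
c = -55517/11035 (c = -3 - 22412/11035 = -55517/11035 ≈ -5.0310)
sqrt(c + 19265) = sqrt(-55517/11035 + 19265) = sqrt(212533758/11035) = 3*sqrt(260590002170)/11035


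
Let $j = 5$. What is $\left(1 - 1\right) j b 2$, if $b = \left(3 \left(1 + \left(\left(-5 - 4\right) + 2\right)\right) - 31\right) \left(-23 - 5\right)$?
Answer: $0$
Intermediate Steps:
$b = 1372$ ($b = \left(3 \left(1 + \left(-9 + 2\right)\right) - 31\right) \left(-28\right) = \left(3 \left(1 - 7\right) - 31\right) \left(-28\right) = \left(3 \left(-6\right) - 31\right) \left(-28\right) = \left(-18 - 31\right) \left(-28\right) = \left(-49\right) \left(-28\right) = 1372$)
$\left(1 - 1\right) j b 2 = \left(1 - 1\right) 5 \cdot 1372 \cdot 2 = 0 \cdot 5 \cdot 1372 \cdot 2 = 0 \cdot 1372 \cdot 2 = 0 \cdot 2 = 0$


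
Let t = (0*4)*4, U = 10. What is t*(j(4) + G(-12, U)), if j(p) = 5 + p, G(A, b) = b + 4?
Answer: 0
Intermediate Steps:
G(A, b) = 4 + b
t = 0 (t = 0*4 = 0)
t*(j(4) + G(-12, U)) = 0*((5 + 4) + (4 + 10)) = 0*(9 + 14) = 0*23 = 0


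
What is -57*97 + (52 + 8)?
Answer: -5469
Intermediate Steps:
-57*97 + (52 + 8) = -5529 + 60 = -5469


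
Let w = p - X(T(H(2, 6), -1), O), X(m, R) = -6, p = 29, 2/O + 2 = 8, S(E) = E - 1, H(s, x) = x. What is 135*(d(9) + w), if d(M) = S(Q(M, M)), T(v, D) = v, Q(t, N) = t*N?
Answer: 15525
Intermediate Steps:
Q(t, N) = N*t
S(E) = -1 + E
O = ⅓ (O = 2/(-2 + 8) = 2/6 = 2*(⅙) = ⅓ ≈ 0.33333)
d(M) = -1 + M² (d(M) = -1 + M*M = -1 + M²)
w = 35 (w = 29 - 1*(-6) = 29 + 6 = 35)
135*(d(9) + w) = 135*((-1 + 9²) + 35) = 135*((-1 + 81) + 35) = 135*(80 + 35) = 135*115 = 15525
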